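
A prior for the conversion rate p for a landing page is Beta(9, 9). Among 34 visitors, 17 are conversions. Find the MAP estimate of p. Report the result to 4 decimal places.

p̂_MAP = 0.5000

Prior: Beta(9, 9).
Data: 17 successes in 34 trials. The binomial likelihood contributes p^17(1−p)^17, so the posterior is Beta(9+17, 9+17) = Beta(26, 26).
For Beta(a, b) with a, b > 1 the mode is (a−1)/(a+b−2) = 25/50 ≈ 0.5000.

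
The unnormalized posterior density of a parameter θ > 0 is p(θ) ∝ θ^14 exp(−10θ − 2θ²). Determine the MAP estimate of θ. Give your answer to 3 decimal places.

ℓ'(θ) = 14/θ − 10 − 4θ. Setting this to zero and multiplying by θ: 4θ² + 10θ − 14 = 0.
θ = (−10 + √(10² + 4·4·14)) / (2·4) = (−10 + √324) / 8 = (−10 + 18)/8 = 1.
ℓ''(θ) = −14/θ² − 4 < 0, confirming a maximum.

θ̂_MAP = 1.000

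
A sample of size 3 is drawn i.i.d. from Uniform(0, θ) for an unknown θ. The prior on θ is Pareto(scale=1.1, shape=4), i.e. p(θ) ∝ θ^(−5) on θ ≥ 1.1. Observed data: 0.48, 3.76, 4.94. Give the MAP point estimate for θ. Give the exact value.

The Uniform(0, θ) likelihood is θ^(−n) for θ ≥ max(xᵢ), zero otherwise. Here max(xᵢ) = 4.94.
Posterior ∝ θ^(−5) · θ^(−3) = θ^(−8) on θ ≥ max(1.1, 4.94) = 4.94.
This density is strictly decreasing in θ, so the posterior mode lies at the lower boundary of the support.

θ̂_MAP = 4.94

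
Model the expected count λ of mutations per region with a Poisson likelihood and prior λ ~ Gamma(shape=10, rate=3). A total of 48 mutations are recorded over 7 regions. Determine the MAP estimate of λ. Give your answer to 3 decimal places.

λ̂_MAP = 5.700

Σxᵢ = 48, n = 7.
Posterior ∝ λ^9e^(−3λ) · λ^48e^(−7λ) = λ^57e^(−10λ), i.e. Gamma(shape=58, rate=10).
The mode of a Gamma(a, b) with a ≥ 1 (shape–rate) is (a−1)/b = 57/10 ≈ 5.700.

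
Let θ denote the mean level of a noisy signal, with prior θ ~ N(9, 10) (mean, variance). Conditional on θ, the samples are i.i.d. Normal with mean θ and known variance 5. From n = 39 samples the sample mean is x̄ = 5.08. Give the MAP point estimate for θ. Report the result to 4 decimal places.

θ̂_MAP = 5.1296

n = 39, x̄ = 5.08.
For a Normal prior and Normal likelihood with known variance, the posterior is Normal; its mode equals its mean, the precision-weighted average.
Prior precision 1/σ₀² = 1/10 = 0.1; data precision n/σ² = 39/5 = 7.8.
θ̂ = (0.1·9 + 7.8·5.08) / (0.1 + 7.8) = 40.524/7.9 = 10131/1975 ≈ 5.1296.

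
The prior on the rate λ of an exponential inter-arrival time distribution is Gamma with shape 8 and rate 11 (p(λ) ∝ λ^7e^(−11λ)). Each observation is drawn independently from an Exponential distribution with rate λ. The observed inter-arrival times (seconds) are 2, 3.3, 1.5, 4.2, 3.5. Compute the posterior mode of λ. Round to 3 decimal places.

The Exponential(rate=λ) likelihood is ∝ λ^n e^(−λΣtᵢ). Here n = 5 and Σtᵢ = 2 + 3.3 + 1.5 + 4.2 + 3.5 = 14.5.
Posterior ∝ λ^7e^(−11λ) · λ^5e^(−14.5λ) = λ^12e^(−25.5λ), i.e. Gamma(13, 25.5).
Mode = (a−1)/b = 12/25.5 ≈ 0.471.

λ̂_MAP = 0.471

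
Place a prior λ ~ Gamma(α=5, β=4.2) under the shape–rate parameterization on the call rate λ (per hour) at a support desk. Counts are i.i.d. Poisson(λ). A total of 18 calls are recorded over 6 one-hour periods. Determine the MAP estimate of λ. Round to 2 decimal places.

λ̂_MAP = 2.16

Σxᵢ = 18, n = 6.
Posterior ∝ λ^4e^(−4.2λ) · λ^18e^(−6λ) = λ^22e^(−10.2λ), i.e. Gamma(shape=23, rate=10.2).
The mode of a Gamma(a, b) with a ≥ 1 (shape–rate) is (a−1)/b = 22/10.2 ≈ 2.16.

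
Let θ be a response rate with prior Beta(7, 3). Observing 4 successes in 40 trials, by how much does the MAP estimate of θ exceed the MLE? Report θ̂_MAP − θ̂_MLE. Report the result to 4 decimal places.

MAP − MLE = 0.1083

Posterior is Beta(11, 39); MAP = (11−1)/(50−2) = 10/48 ≈ 0.20833.
MLE ignores the prior: θ̂_MLE = k/n = 4/40 ≈ 0.10000.
Difference = 10/48 − 4/40 = 13/120 ≈ 0.1083.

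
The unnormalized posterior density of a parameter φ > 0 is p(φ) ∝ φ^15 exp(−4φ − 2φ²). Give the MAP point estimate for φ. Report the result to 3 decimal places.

φ̂_MAP = 1.500

ℓ'(φ) = 15/φ − 4 − 4φ. Setting this to zero and multiplying by φ: 4φ² + 4φ − 15 = 0.
φ = (−4 + √(4² + 4·4·15)) / (2·4) = (−4 + √256) / 8 = (−4 + 16)/8 = 3/2.
ℓ''(φ) = −15/φ² − 4 < 0, confirming a maximum.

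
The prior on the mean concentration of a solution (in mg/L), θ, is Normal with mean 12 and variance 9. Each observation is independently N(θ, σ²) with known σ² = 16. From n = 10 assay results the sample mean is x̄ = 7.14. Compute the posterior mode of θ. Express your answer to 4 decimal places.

n = 10, x̄ = 7.14.
For a Normal prior and Normal likelihood with known variance, the posterior is Normal; its mode equals its mean, the precision-weighted average.
Prior precision 1/σ₀² = 1/9; data precision n/σ² = 10/16 = 0.625.
θ̂ = ((1/9)·12 + 0.625·7.14) / (1/9 + 0.625) = (1391/240)/(53/72) = 4173/530 ≈ 7.8736.

θ̂_MAP = 7.8736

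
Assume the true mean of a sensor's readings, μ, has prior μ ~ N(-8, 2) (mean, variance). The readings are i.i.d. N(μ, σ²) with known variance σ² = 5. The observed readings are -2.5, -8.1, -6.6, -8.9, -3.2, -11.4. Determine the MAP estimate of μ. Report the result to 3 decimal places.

n = 6; x̄ = ((-2.5) + (-8.1) + (-6.6) + (-8.9) + (-3.2) + (-11.4))/6 = -40.7/6 = -407/60 ≈ -6.7833.
For a Normal prior and Normal likelihood with known variance, the posterior is Normal; its mode equals its mean, the precision-weighted average.
Prior precision 1/σ₀² = 1/2 = 0.5; data precision n/σ² = 6/5 = 1.2.
μ̂ = (0.5·(-8) + 1.2·(-407/60)) / (0.5 + 1.2) = (-12.14)/1.7 = -607/85 ≈ -7.141.

μ̂_MAP = -7.141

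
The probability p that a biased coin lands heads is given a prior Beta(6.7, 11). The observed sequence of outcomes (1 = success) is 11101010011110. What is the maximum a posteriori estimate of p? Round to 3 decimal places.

p̂_MAP = 0.495

Prior: Beta(6.7, 11).
Data: 9 successes in 14 trials (from the sequence). The binomial likelihood contributes p^9(1−p)^5, so the posterior is Beta(6.7+9, 11+5) = Beta(15.7, 16).
For Beta(a, b) with a, b > 1 the mode is (a−1)/(a+b−2) = 14.7/29.7 ≈ 0.495.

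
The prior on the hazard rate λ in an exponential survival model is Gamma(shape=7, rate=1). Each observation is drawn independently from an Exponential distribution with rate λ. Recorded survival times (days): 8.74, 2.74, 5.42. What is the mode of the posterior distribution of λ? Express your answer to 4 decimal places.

λ̂_MAP = 0.5028

The Exponential(rate=λ) likelihood is ∝ λ^n e^(−λΣtᵢ). Here n = 3 and Σtᵢ = 8.74 + 2.74 + 5.42 = 16.90.
Posterior ∝ λ^6e^(−1λ) · λ^3e^(−16.90λ) = λ^9e^(−17.90λ), i.e. Gamma(10, 17.90).
Mode = (a−1)/b = 9/17.90 ≈ 0.5028.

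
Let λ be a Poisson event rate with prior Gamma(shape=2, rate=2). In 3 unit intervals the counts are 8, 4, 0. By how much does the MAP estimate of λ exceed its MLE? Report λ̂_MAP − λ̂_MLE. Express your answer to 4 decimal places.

Σxᵢ = 12. Posterior is Gamma(14, 5); MAP = (14−1)/5 = 13/5 ≈ 2.60000.
MLE = x̄ = 12/3 ≈ 4.00000.
Difference = 13/5 − 12/3 = -7/5 ≈ -1.4000.

MAP − MLE = -1.4000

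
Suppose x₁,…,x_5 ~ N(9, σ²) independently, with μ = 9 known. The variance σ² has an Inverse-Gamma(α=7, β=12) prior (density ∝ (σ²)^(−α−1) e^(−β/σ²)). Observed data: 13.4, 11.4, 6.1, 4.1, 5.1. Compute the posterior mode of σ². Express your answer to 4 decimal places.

Sum of squared deviations about the known mean: SS = (13.4−9)² + (11.4−9)² + (6.1−9)² + (4.1−9)² + (5.1−9)² = 72.75.
The Normal likelihood contributes (σ²)^(−n/2) exp(−SS/(2σ²)), so the posterior is Inverse-Gamma(α + n/2, β + SS/2) = Inverse-Gamma(9.5, 48.375).
The mode of Inverse-Gamma(a, b) is b/(a+1) = 48.375/10.5 ≈ 4.6071.

σ̂²_MAP = 4.6071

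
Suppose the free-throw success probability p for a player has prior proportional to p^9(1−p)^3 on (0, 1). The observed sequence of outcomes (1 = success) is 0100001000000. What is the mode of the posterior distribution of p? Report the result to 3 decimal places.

The prior density ∝ p^9(1−p)^3 is the kernel of Beta(10, 4).
Data: 2 successes in 13 trials (from the sequence). The binomial likelihood contributes p^2(1−p)^11, so the posterior is Beta(10+2, 4+11) = Beta(12, 15).
For Beta(a, b) with a, b > 1 the mode is (a−1)/(a+b−2) = 11/25 ≈ 0.440.

p̂_MAP = 0.440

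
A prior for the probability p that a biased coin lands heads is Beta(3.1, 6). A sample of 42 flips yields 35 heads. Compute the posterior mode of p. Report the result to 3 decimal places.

Prior: Beta(3.1, 6).
Data: 35 successes in 42 trials. The binomial likelihood contributes p^35(1−p)^7, so the posterior is Beta(3.1+35, 6+7) = Beta(38.1, 13).
For Beta(a, b) with a, b > 1 the mode is (a−1)/(a+b−2) = 37.1/49.1 ≈ 0.756.

p̂_MAP = 0.756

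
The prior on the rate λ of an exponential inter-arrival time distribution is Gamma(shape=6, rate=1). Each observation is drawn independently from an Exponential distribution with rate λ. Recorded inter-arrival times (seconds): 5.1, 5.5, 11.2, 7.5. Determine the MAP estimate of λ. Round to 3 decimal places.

The Exponential(rate=λ) likelihood is ∝ λ^n e^(−λΣtᵢ). Here n = 4 and Σtᵢ = 5.1 + 5.5 + 11.2 + 7.5 = 29.3.
Posterior ∝ λ^5e^(−1λ) · λ^4e^(−29.3λ) = λ^9e^(−30.3λ), i.e. Gamma(10, 30.3).
Mode = (a−1)/b = 9/30.3 ≈ 0.297.

λ̂_MAP = 0.297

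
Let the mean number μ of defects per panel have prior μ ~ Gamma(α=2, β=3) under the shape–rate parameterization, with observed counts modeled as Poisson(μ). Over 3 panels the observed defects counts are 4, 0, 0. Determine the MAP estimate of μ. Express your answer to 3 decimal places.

Σxᵢ = 4+0+0 = 4, with n = 3.
Posterior ∝ μe^(−3μ) · μ^4e^(−3μ) = μ^5e^(−6μ), i.e. Gamma(shape=6, rate=6).
The mode of a Gamma(a, b) with a ≥ 1 (shape–rate) is (a−1)/b = 5/6 ≈ 0.833.

μ̂_MAP = 0.833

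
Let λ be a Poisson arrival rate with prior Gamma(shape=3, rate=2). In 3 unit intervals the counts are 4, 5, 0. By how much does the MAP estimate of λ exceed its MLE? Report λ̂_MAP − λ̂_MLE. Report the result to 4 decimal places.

MAP − MLE = -0.8000

Σxᵢ = 9. Posterior is Gamma(12, 5); MAP = (12−1)/5 = 11/5 ≈ 2.20000.
MLE = x̄ = 9/3 ≈ 3.00000.
Difference = 11/5 − 9/3 = -4/5 ≈ -0.8000.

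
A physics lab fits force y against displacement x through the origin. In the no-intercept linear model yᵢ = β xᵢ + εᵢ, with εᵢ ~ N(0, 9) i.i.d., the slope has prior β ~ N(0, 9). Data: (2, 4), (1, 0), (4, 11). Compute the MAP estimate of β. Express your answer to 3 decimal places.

log p(β | y) = −Σ(yᵢ − βxᵢ)²/(2·9) − β²/(2·9) + const.
Setting the derivative to zero: Σxᵢ(yᵢ − βxᵢ)/9 − β/9 = 0, so β = Σxᵢyᵢ / (Σxᵢ² + σ²/τ²).
Σxᵢyᵢ = 2·4 + 1·0 + 4·11 = 52; Σxᵢ² = 21; σ²/τ² = 1.
β̂_MAP = 52 / (21 + 1) = 52/22 ≈ 2.364.

β̂_MAP = 2.364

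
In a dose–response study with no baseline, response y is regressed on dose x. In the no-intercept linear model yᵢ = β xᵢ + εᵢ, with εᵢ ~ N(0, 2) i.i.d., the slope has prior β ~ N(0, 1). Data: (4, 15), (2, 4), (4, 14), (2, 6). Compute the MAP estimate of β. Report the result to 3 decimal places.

log p(β | y) = −Σ(yᵢ − βxᵢ)²/(2·2) − β²/(2·1) + const.
Setting the derivative to zero: Σxᵢ(yᵢ − βxᵢ)/2 − β/1 = 0, so β = Σxᵢyᵢ / (Σxᵢ² + σ²/τ²).
Σxᵢyᵢ = 4·15 + 2·4 + 4·14 + 2·6 = 136; Σxᵢ² = 40; σ²/τ² = 2.
β̂_MAP = 136 / (40 + 2) = 136/42 ≈ 3.238.

β̂_MAP = 3.238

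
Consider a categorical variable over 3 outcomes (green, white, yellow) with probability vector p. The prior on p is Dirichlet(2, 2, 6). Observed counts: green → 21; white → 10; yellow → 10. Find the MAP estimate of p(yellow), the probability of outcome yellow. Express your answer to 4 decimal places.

MAP estimate of p(yellow) = 0.3125

The posterior is Dirichlet(αᵢ + nᵢ) = Dirichlet(23, 12, 16).
For a Dirichlet(a₁,…,a_K) with all aᵢ > 1, the mode has j-th component (aⱼ − 1)/(Σaᵢ − K).
Here Σaᵢ = 51 and K = 3, so p(yellow) = (16 − 1)/(51 − 3) = 15/48 ≈ 0.3125.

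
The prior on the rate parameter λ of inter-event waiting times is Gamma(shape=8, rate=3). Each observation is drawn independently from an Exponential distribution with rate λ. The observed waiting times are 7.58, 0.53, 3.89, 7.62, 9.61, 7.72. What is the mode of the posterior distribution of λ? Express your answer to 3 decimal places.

λ̂_MAP = 0.325

The Exponential(rate=λ) likelihood is ∝ λ^n e^(−λΣtᵢ). Here n = 6 and Σtᵢ = 7.58 + 0.53 + 3.89 + 7.62 + 9.61 + 7.72 = 36.95.
Posterior ∝ λ^7e^(−3λ) · λ^6e^(−36.95λ) = λ^13e^(−39.95λ), i.e. Gamma(14, 39.95).
Mode = (a−1)/b = 13/39.95 ≈ 0.325.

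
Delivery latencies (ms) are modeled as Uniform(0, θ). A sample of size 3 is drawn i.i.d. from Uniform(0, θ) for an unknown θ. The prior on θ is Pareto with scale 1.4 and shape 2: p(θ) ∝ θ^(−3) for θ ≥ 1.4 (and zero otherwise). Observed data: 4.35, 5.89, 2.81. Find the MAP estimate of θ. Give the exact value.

θ̂_MAP = 5.89

The Uniform(0, θ) likelihood is θ^(−n) for θ ≥ max(xᵢ), zero otherwise. Here max(xᵢ) = 5.89.
Posterior ∝ θ^(−3) · θ^(−3) = θ^(−6) on θ ≥ max(1.4, 5.89) = 5.89.
This density is strictly decreasing in θ, so the posterior mode lies at the lower boundary of the support.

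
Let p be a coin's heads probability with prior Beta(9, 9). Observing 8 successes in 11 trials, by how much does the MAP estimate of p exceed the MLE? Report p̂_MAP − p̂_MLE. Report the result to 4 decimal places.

MAP − MLE = -0.1347

Posterior is Beta(17, 12); MAP = (17−1)/(29−2) = 16/27 ≈ 0.59259.
MLE ignores the prior: p̂_MLE = k/n = 8/11 ≈ 0.72727.
Difference = 16/27 − 8/11 = -40/297 ≈ -0.1347.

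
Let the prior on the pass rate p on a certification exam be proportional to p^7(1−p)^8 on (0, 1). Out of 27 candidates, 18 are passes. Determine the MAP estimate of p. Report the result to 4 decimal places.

p̂_MAP = 0.5952

The prior density ∝ p^7(1−p)^8 is the kernel of Beta(8, 9).
Data: 18 successes in 27 trials. The binomial likelihood contributes p^18(1−p)^9, so the posterior is Beta(8+18, 9+9) = Beta(26, 18).
For Beta(a, b) with a, b > 1 the mode is (a−1)/(a+b−2) = 25/42 ≈ 0.5952.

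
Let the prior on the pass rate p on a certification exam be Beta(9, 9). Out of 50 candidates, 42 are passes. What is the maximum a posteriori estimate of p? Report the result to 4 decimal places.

Prior: Beta(9, 9).
Data: 42 successes in 50 trials. The binomial likelihood contributes p^42(1−p)^8, so the posterior is Beta(9+42, 9+8) = Beta(51, 17).
For Beta(a, b) with a, b > 1 the mode is (a−1)/(a+b−2) = 50/66 ≈ 0.7576.

p̂_MAP = 0.7576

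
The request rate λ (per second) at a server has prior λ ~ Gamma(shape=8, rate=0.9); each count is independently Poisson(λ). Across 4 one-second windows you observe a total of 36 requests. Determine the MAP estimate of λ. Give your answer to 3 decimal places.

Σxᵢ = 36, n = 4.
Posterior ∝ λ^7e^(−0.9λ) · λ^36e^(−4λ) = λ^43e^(−4.9λ), i.e. Gamma(shape=44, rate=4.9).
The mode of a Gamma(a, b) with a ≥ 1 (shape–rate) is (a−1)/b = 43/4.9 ≈ 8.776.

λ̂_MAP = 8.776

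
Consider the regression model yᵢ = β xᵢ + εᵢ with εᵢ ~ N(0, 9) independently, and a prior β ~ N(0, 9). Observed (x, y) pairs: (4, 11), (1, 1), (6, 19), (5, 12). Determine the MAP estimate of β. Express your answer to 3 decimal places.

log p(β | y) = −Σ(yᵢ − βxᵢ)²/(2·9) − β²/(2·9) + const.
Setting the derivative to zero: Σxᵢ(yᵢ − βxᵢ)/9 − β/9 = 0, so β = Σxᵢyᵢ / (Σxᵢ² + σ²/τ²).
Σxᵢyᵢ = 4·11 + 1·1 + 6·19 + 5·12 = 219; Σxᵢ² = 78; σ²/τ² = 1.
β̂_MAP = 219 / (78 + 1) = 219/79 ≈ 2.772.

β̂_MAP = 2.772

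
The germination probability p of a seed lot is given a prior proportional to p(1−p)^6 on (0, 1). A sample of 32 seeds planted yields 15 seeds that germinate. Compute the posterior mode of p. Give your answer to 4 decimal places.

The prior density ∝ p(1−p)^6 is the kernel of Beta(2, 7).
Data: 15 successes in 32 trials. The binomial likelihood contributes p^15(1−p)^17, so the posterior is Beta(2+15, 7+17) = Beta(17, 24).
For Beta(a, b) with a, b > 1 the mode is (a−1)/(a+b−2) = 16/39 ≈ 0.4103.

p̂_MAP = 0.4103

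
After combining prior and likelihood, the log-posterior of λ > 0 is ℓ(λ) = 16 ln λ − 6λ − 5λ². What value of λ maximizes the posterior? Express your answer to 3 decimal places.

λ̂_MAP = 1.000

ℓ'(λ) = 16/λ − 6 − 10λ. Setting this to zero and multiplying by λ: 10λ² + 6λ − 16 = 0.
λ = (−6 + √(6² + 4·10·16)) / (2·10) = (−6 + √676) / 20 = (−6 + 26)/20 = 1.
ℓ''(λ) = −16/λ² − 10 < 0, confirming a maximum.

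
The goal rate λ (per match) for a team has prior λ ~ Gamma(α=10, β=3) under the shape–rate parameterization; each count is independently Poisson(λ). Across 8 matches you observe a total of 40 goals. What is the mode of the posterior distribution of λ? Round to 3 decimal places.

Σxᵢ = 40, n = 8.
Posterior ∝ λ^9e^(−3λ) · λ^40e^(−8λ) = λ^49e^(−11λ), i.e. Gamma(shape=50, rate=11).
The mode of a Gamma(a, b) with a ≥ 1 (shape–rate) is (a−1)/b = 49/11 ≈ 4.455.

λ̂_MAP = 4.455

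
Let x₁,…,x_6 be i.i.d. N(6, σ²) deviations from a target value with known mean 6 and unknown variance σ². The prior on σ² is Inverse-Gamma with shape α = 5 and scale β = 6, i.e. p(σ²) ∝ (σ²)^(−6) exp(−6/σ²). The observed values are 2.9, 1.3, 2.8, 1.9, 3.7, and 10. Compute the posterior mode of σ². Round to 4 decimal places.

σ̂²_MAP = 5.1133

Sum of squared deviations about the known mean: SS = (2.9−6)² + (1.3−6)² + (2.8−6)² + (1.9−6)² + (3.7−6)² + (10−6)² = 80.04.
The Normal likelihood contributes (σ²)^(−n/2) exp(−SS/(2σ²)), so the posterior is Inverse-Gamma(α + n/2, β + SS/2) = Inverse-Gamma(8, 46.02).
The mode of Inverse-Gamma(a, b) is b/(a+1) = 46.02/9 ≈ 5.1133.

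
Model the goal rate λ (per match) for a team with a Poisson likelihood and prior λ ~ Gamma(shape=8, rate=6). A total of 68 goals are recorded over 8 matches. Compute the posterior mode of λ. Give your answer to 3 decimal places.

λ̂_MAP = 5.357

Σxᵢ = 68, n = 8.
Posterior ∝ λ^7e^(−6λ) · λ^68e^(−8λ) = λ^75e^(−14λ), i.e. Gamma(shape=76, rate=14).
The mode of a Gamma(a, b) with a ≥ 1 (shape–rate) is (a−1)/b = 75/14 ≈ 5.357.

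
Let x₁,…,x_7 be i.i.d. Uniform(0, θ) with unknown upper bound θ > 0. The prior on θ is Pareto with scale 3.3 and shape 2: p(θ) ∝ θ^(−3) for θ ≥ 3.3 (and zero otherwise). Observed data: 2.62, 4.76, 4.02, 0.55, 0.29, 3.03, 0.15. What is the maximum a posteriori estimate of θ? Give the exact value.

θ̂_MAP = 4.76

The Uniform(0, θ) likelihood is θ^(−n) for θ ≥ max(xᵢ), zero otherwise. Here max(xᵢ) = 4.76.
Posterior ∝ θ^(−3) · θ^(−7) = θ^(−10) on θ ≥ max(3.3, 4.76) = 4.76.
This density is strictly decreasing in θ, so the posterior mode lies at the lower boundary of the support.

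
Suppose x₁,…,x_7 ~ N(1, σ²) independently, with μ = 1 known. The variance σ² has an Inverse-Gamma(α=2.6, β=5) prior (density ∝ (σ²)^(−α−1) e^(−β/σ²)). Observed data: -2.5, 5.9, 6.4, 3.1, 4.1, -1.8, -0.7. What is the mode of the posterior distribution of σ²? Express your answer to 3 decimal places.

σ̂²_MAP = 7.054

Sum of squared deviations about the known mean: SS = (-2.5−1)² + (5.9−1)² + (6.4−1)² + (3.1−1)² + (4.1−1)² + (-1.8−1)² + (-0.7−1)² = 90.17.
The Normal likelihood contributes (σ²)^(−n/2) exp(−SS/(2σ²)), so the posterior is Inverse-Gamma(α + n/2, β + SS/2) = Inverse-Gamma(6.1, 50.085).
The mode of Inverse-Gamma(a, b) is b/(a+1) = 50.085/7.1 ≈ 7.054.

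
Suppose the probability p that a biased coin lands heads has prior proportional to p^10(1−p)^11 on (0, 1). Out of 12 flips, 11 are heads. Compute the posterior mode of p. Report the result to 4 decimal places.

p̂_MAP = 0.6364

The prior density ∝ p^10(1−p)^11 is the kernel of Beta(11, 12).
Data: 11 successes in 12 trials. The binomial likelihood contributes p^11(1−p)^1, so the posterior is Beta(11+11, 12+1) = Beta(22, 13).
For Beta(a, b) with a, b > 1 the mode is (a−1)/(a+b−2) = 21/33 ≈ 0.6364.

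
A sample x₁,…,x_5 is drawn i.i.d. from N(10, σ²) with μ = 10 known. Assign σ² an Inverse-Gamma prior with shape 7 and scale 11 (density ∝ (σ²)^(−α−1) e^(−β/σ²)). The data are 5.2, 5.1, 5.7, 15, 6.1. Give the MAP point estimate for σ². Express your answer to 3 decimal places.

σ̂²_MAP = 6.083

Sum of squared deviations about the known mean: SS = (5.2−10)² + (5.1−10)² + (5.7−10)² + (15−10)² + (6.1−10)² = 105.75.
The Normal likelihood contributes (σ²)^(−n/2) exp(−SS/(2σ²)), so the posterior is Inverse-Gamma(α + n/2, β + SS/2) = Inverse-Gamma(9.5, 63.875).
The mode of Inverse-Gamma(a, b) is b/(a+1) = 63.875/10.5 ≈ 6.083.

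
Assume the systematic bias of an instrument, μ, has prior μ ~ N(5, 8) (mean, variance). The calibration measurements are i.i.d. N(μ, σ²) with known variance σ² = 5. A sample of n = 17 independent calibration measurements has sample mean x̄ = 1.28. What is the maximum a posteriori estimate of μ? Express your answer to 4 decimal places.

μ̂_MAP = 1.4119

n = 17, x̄ = 1.28.
For a Normal prior and Normal likelihood with known variance, the posterior is Normal; its mode equals its mean, the precision-weighted average.
Prior precision 1/σ₀² = 1/8 = 0.125; data precision n/σ² = 17/5 = 3.4.
μ̂ = (0.125·5 + 3.4·1.28) / (0.125 + 3.4) = 4.977/3.525 = 1659/1175 ≈ 1.4119.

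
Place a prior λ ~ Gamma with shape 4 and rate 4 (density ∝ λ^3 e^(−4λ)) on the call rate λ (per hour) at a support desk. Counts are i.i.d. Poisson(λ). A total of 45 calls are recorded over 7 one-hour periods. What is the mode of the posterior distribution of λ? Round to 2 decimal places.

λ̂_MAP = 4.36

Σxᵢ = 45, n = 7.
Posterior ∝ λ^3e^(−4λ) · λ^45e^(−7λ) = λ^48e^(−11λ), i.e. Gamma(shape=49, rate=11).
The mode of a Gamma(a, b) with a ≥ 1 (shape–rate) is (a−1)/b = 48/11 ≈ 4.36.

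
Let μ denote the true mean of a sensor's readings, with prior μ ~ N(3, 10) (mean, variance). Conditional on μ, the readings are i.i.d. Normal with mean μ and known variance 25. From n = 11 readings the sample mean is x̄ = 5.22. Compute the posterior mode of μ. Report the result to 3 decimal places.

n = 11, x̄ = 5.22.
For a Normal prior and Normal likelihood with known variance, the posterior is Normal; its mode equals its mean, the precision-weighted average.
Prior precision 1/σ₀² = 1/10 = 0.1; data precision n/σ² = 11/25 = 0.44.
μ̂ = (0.1·3 + 0.44·5.22) / (0.1 + 0.44) = 2.5968/0.54 = 1082/225 ≈ 4.809.

μ̂_MAP = 4.809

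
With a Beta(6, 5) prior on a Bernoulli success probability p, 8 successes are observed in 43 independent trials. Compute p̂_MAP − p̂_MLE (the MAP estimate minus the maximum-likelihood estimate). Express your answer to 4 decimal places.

Posterior is Beta(14, 40); MAP = (14−1)/(54−2) = 13/52 ≈ 0.25000.
MLE ignores the prior: p̂_MLE = k/n = 8/43 ≈ 0.18605.
Difference = 13/52 − 8/43 = 11/172 ≈ 0.0640.

MAP − MLE = 0.0640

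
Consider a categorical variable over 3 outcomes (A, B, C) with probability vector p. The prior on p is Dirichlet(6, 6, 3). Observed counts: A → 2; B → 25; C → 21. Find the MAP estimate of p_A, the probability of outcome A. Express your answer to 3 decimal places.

The posterior is Dirichlet(αᵢ + nᵢ) = Dirichlet(8, 31, 24).
For a Dirichlet(a₁,…,a_K) with all aᵢ > 1, the mode has j-th component (aⱼ − 1)/(Σaᵢ − K).
Here Σaᵢ = 63 and K = 3, so p_A = (8 − 1)/(63 − 3) = 7/60 ≈ 0.117.

MAP estimate of p_A = 0.117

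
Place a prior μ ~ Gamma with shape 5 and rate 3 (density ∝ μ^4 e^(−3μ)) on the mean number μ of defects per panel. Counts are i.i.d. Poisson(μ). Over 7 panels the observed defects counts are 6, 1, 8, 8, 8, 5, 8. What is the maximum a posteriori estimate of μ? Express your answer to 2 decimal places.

Σxᵢ = 6+1+8+8+8+5+8 = 44, with n = 7.
Posterior ∝ μ^4e^(−3μ) · μ^44e^(−7μ) = μ^48e^(−10μ), i.e. Gamma(shape=49, rate=10).
The mode of a Gamma(a, b) with a ≥ 1 (shape–rate) is (a−1)/b = 48/10 ≈ 4.80.

μ̂_MAP = 4.80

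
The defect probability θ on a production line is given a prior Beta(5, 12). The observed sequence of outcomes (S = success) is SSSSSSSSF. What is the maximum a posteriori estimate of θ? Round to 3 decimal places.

Prior: Beta(5, 12).
Data: 8 successes in 9 trials (from the sequence). The binomial likelihood contributes θ^8(1−θ)^1, so the posterior is Beta(5+8, 12+1) = Beta(13, 13).
For Beta(a, b) with a, b > 1 the mode is (a−1)/(a+b−2) = 12/24 ≈ 0.500.

θ̂_MAP = 0.500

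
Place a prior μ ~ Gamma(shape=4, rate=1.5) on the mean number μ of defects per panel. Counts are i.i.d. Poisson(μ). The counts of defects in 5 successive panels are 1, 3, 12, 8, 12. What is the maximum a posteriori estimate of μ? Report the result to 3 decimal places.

μ̂_MAP = 6.000

Σxᵢ = 1+3+12+8+12 = 36, with n = 5.
Posterior ∝ μ^3e^(−1.5μ) · μ^36e^(−5μ) = μ^39e^(−6.5μ), i.e. Gamma(shape=40, rate=6.5).
The mode of a Gamma(a, b) with a ≥ 1 (shape–rate) is (a−1)/b = 39/6.5 ≈ 6.000.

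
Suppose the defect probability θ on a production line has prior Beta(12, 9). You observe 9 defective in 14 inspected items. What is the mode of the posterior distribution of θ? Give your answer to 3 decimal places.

θ̂_MAP = 0.606

Prior: Beta(12, 9).
Data: 9 successes in 14 trials. The binomial likelihood contributes θ^9(1−θ)^5, so the posterior is Beta(12+9, 9+5) = Beta(21, 14).
For Beta(a, b) with a, b > 1 the mode is (a−1)/(a+b−2) = 20/33 ≈ 0.606.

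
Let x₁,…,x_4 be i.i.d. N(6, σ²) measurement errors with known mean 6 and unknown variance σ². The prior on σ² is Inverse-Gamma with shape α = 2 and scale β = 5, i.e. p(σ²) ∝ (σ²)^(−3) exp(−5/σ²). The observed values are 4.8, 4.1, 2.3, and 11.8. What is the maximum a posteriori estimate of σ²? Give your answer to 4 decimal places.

σ̂²_MAP = 6.2380

Sum of squared deviations about the known mean: SS = (4.8−6)² + (4.1−6)² + (2.3−6)² + (11.8−6)² = 52.38.
The Normal likelihood contributes (σ²)^(−n/2) exp(−SS/(2σ²)), so the posterior is Inverse-Gamma(α + n/2, β + SS/2) = Inverse-Gamma(4, 31.19).
The mode of Inverse-Gamma(a, b) is b/(a+1) = 31.19/5 ≈ 6.2380.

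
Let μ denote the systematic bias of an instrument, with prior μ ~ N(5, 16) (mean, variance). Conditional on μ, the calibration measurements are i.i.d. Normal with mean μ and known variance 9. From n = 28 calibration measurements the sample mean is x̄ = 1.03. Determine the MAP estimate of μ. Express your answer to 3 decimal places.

μ̂_MAP = 1.108

n = 28, x̄ = 1.03.
For a Normal prior and Normal likelihood with known variance, the posterior is Normal; its mode equals its mean, the precision-weighted average.
Prior precision 1/σ₀² = 1/16 = 0.0625; data precision n/σ² = 28/9.
μ̂ = (0.0625·5 + (28/9)·1.03) / (0.0625 + 28/9) = (12661/3600)/(457/144) = 12661/11425 ≈ 1.108.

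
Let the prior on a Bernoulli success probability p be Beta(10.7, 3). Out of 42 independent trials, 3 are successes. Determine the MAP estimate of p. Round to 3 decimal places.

Prior: Beta(10.7, 3).
Data: 3 successes in 42 trials. The binomial likelihood contributes p^3(1−p)^39, so the posterior is Beta(10.7+3, 3+39) = Beta(13.7, 42).
For Beta(a, b) with a, b > 1 the mode is (a−1)/(a+b−2) = 12.7/53.7 ≈ 0.236.

p̂_MAP = 0.236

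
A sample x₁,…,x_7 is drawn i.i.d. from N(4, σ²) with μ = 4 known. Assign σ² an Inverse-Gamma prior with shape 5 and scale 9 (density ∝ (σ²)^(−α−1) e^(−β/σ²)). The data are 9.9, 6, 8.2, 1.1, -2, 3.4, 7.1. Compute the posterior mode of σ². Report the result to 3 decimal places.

Sum of squared deviations about the known mean: SS = (9.9−4)² + (6−4)² + (8.2−4)² + (1.1−4)² + (-2−4)² + (3.4−4)² + (7.1−4)² = 110.83.
The Normal likelihood contributes (σ²)^(−n/2) exp(−SS/(2σ²)), so the posterior is Inverse-Gamma(α + n/2, β + SS/2) = Inverse-Gamma(8.5, 64.415).
The mode of Inverse-Gamma(a, b) is b/(a+1) = 64.415/9.5 ≈ 6.781.

σ̂²_MAP = 6.781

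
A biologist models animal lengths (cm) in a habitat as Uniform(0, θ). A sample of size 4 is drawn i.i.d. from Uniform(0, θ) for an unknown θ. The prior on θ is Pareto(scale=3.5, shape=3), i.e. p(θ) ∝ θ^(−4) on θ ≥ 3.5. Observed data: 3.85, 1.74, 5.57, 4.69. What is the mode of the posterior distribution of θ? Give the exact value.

The Uniform(0, θ) likelihood is θ^(−n) for θ ≥ max(xᵢ), zero otherwise. Here max(xᵢ) = 5.57.
Posterior ∝ θ^(−4) · θ^(−4) = θ^(−8) on θ ≥ max(3.5, 5.57) = 5.57.
This density is strictly decreasing in θ, so the posterior mode lies at the lower boundary of the support.

θ̂_MAP = 5.57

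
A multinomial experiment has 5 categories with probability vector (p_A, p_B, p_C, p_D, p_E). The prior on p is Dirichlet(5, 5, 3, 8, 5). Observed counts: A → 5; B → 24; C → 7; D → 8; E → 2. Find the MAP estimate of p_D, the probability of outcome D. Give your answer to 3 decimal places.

MAP estimate of p_D = 0.224

The posterior is Dirichlet(αᵢ + nᵢ) = Dirichlet(10, 29, 10, 16, 7).
For a Dirichlet(a₁,…,a_K) with all aᵢ > 1, the mode has j-th component (aⱼ − 1)/(Σaᵢ − K).
Here Σaᵢ = 72 and K = 5, so p_D = (16 − 1)/(72 − 5) = 15/67 ≈ 0.224.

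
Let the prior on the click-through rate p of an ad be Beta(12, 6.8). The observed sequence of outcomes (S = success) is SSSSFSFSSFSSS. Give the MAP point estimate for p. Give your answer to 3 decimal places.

Prior: Beta(12, 6.8).
Data: 10 successes in 13 trials (from the sequence). The binomial likelihood contributes p^10(1−p)^3, so the posterior is Beta(12+10, 6.8+3) = Beta(22, 9.8).
For Beta(a, b) with a, b > 1 the mode is (a−1)/(a+b−2) = 21/29.8 ≈ 0.705.

p̂_MAP = 0.705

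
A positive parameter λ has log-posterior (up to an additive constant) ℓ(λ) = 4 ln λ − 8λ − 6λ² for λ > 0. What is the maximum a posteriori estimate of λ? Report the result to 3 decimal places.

λ̂_MAP = 0.333

ℓ'(λ) = 4/λ − 8 − 12λ. Setting this to zero and multiplying by λ: 12λ² + 8λ − 4 = 0.
λ = (−8 + √(8² + 4·12·4)) / (2·12) = (−8 + √256) / 24 = (−8 + 16)/24 = 1/3.
ℓ''(λ) = −4/λ² − 12 < 0, confirming a maximum.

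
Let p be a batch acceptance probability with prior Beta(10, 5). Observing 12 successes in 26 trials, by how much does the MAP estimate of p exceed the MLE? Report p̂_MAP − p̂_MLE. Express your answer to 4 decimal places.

Posterior is Beta(22, 19); MAP = (22−1)/(41−2) = 21/39 ≈ 0.53846.
MLE ignores the prior: p̂_MLE = k/n = 12/26 ≈ 0.46154.
Difference = 21/39 − 12/26 = 1/13 ≈ 0.0769.

MAP − MLE = 0.0769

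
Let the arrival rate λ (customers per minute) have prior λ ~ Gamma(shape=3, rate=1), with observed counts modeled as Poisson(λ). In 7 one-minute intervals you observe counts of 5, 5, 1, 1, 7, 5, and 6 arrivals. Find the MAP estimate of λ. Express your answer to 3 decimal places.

λ̂_MAP = 4.000

Σxᵢ = 5+5+1+1+7+5+6 = 30, with n = 7.
Posterior ∝ λ^2e^(−1λ) · λ^30e^(−7λ) = λ^32e^(−8λ), i.e. Gamma(shape=33, rate=8).
The mode of a Gamma(a, b) with a ≥ 1 (shape–rate) is (a−1)/b = 32/8 ≈ 4.000.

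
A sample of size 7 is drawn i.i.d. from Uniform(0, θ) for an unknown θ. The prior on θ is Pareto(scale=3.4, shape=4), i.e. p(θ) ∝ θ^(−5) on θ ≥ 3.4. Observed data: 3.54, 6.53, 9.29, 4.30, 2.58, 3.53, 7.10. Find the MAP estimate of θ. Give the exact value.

The Uniform(0, θ) likelihood is θ^(−n) for θ ≥ max(xᵢ), zero otherwise. Here max(xᵢ) = 9.29.
Posterior ∝ θ^(−5) · θ^(−7) = θ^(−12) on θ ≥ max(3.4, 9.29) = 9.29.
This density is strictly decreasing in θ, so the posterior mode lies at the lower boundary of the support.

θ̂_MAP = 9.29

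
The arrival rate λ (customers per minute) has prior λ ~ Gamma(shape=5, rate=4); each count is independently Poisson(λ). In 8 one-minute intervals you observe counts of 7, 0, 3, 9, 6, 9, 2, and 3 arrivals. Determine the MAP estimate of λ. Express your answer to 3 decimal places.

λ̂_MAP = 3.583

Σxᵢ = 7+0+3+9+6+9+2+3 = 39, with n = 8.
Posterior ∝ λ^4e^(−4λ) · λ^39e^(−8λ) = λ^43e^(−12λ), i.e. Gamma(shape=44, rate=12).
The mode of a Gamma(a, b) with a ≥ 1 (shape–rate) is (a−1)/b = 43/12 ≈ 3.583.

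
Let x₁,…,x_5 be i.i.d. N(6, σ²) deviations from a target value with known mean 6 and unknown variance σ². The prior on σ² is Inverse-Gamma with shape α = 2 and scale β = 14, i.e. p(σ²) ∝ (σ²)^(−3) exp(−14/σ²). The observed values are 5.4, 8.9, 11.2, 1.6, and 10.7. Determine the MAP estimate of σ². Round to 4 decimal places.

Sum of squared deviations about the known mean: SS = (5.4−6)² + (8.9−6)² + (11.2−6)² + (1.6−6)² + (10.7−6)² = 77.26.
The Normal likelihood contributes (σ²)^(−n/2) exp(−SS/(2σ²)), so the posterior is Inverse-Gamma(α + n/2, β + SS/2) = Inverse-Gamma(4.5, 52.63).
The mode of Inverse-Gamma(a, b) is b/(a+1) = 52.63/5.5 ≈ 9.5691.

σ̂²_MAP = 9.5691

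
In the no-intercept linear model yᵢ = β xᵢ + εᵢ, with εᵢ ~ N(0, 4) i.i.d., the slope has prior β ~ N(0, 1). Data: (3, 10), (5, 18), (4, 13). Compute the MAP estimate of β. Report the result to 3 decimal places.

β̂_MAP = 3.185

log p(β | y) = −Σ(yᵢ − βxᵢ)²/(2·4) − β²/(2·1) + const.
Setting the derivative to zero: Σxᵢ(yᵢ − βxᵢ)/4 − β/1 = 0, so β = Σxᵢyᵢ / (Σxᵢ² + σ²/τ²).
Σxᵢyᵢ = 3·10 + 5·18 + 4·13 = 172; Σxᵢ² = 50; σ²/τ² = 4.
β̂_MAP = 172 / (50 + 4) = 172/54 ≈ 3.185.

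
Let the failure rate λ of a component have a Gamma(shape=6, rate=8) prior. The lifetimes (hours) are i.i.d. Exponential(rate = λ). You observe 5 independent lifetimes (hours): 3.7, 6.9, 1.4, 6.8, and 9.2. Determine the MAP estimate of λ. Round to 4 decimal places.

The Exponential(rate=λ) likelihood is ∝ λ^n e^(−λΣtᵢ). Here n = 5 and Σtᵢ = 3.7 + 6.9 + 1.4 + 6.8 + 9.2 = 28.
Posterior ∝ λ^5e^(−8λ) · λ^5e^(−28λ) = λ^10e^(−36λ), i.e. Gamma(11, 36).
Mode = (a−1)/b = 10/36 ≈ 0.2778.

λ̂_MAP = 0.2778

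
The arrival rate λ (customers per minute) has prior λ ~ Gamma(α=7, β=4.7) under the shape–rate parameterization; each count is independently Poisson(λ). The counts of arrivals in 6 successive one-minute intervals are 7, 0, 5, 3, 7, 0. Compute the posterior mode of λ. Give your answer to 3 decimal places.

Σxᵢ = 7+0+5+3+7+0 = 22, with n = 6.
Posterior ∝ λ^6e^(−4.7λ) · λ^22e^(−6λ) = λ^28e^(−10.7λ), i.e. Gamma(shape=29, rate=10.7).
The mode of a Gamma(a, b) with a ≥ 1 (shape–rate) is (a−1)/b = 28/10.7 ≈ 2.617.

λ̂_MAP = 2.617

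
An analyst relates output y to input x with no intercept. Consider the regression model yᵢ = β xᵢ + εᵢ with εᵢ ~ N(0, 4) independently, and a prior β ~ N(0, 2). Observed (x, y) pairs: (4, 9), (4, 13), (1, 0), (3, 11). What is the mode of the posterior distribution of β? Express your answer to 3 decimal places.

β̂_MAP = 2.750

log p(β | y) = −Σ(yᵢ − βxᵢ)²/(2·4) − β²/(2·2) + const.
Setting the derivative to zero: Σxᵢ(yᵢ − βxᵢ)/4 − β/2 = 0, so β = Σxᵢyᵢ / (Σxᵢ² + σ²/τ²).
Σxᵢyᵢ = 4·9 + 4·13 + 1·0 + 3·11 = 121; Σxᵢ² = 42; σ²/τ² = 2.
β̂_MAP = 121 / (42 + 2) = 121/44 ≈ 2.750.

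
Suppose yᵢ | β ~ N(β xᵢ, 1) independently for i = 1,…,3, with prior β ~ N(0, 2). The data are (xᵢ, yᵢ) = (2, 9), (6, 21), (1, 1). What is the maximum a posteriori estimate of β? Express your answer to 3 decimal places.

log p(β | y) = −Σ(yᵢ − βxᵢ)²/(2·1) − β²/(2·2) + const.
Setting the derivative to zero: Σxᵢ(yᵢ − βxᵢ)/1 − β/2 = 0, so β = Σxᵢyᵢ / (Σxᵢ² + σ²/τ²).
Σxᵢyᵢ = 2·9 + 6·21 + 1·1 = 145; Σxᵢ² = 41; σ²/τ² = 0.5.
β̂_MAP = 145 / (41 + 0.5) = 145/41.5 ≈ 3.494.

β̂_MAP = 3.494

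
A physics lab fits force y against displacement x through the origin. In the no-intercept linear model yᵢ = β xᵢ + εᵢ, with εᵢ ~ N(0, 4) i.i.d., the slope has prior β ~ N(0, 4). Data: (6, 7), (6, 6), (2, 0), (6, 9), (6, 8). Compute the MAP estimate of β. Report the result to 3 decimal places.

log p(β | y) = −Σ(yᵢ − βxᵢ)²/(2·4) − β²/(2·4) + const.
Setting the derivative to zero: Σxᵢ(yᵢ − βxᵢ)/4 − β/4 = 0, so β = Σxᵢyᵢ / (Σxᵢ² + σ²/τ²).
Σxᵢyᵢ = 6·7 + 6·6 + 2·0 + 6·9 + 6·8 = 180; Σxᵢ² = 148; σ²/τ² = 1.
β̂_MAP = 180 / (148 + 1) = 180/149 ≈ 1.208.

β̂_MAP = 1.208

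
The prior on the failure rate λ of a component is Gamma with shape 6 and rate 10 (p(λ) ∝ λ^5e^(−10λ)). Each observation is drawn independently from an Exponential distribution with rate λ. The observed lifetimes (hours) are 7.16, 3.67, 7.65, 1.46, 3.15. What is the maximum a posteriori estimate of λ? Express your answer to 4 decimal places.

The Exponential(rate=λ) likelihood is ∝ λ^n e^(−λΣtᵢ). Here n = 5 and Σtᵢ = 7.16 + 3.67 + 7.65 + 1.46 + 3.15 = 23.09.
Posterior ∝ λ^5e^(−10λ) · λ^5e^(−23.09λ) = λ^10e^(−33.09λ), i.e. Gamma(11, 33.09).
Mode = (a−1)/b = 10/33.09 ≈ 0.3022.

λ̂_MAP = 0.3022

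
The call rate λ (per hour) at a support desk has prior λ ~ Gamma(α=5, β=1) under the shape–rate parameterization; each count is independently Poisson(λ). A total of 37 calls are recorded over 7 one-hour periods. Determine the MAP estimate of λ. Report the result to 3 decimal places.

λ̂_MAP = 5.125

Σxᵢ = 37, n = 7.
Posterior ∝ λ^4e^(−1λ) · λ^37e^(−7λ) = λ^41e^(−8λ), i.e. Gamma(shape=42, rate=8).
The mode of a Gamma(a, b) with a ≥ 1 (shape–rate) is (a−1)/b = 41/8 ≈ 5.125.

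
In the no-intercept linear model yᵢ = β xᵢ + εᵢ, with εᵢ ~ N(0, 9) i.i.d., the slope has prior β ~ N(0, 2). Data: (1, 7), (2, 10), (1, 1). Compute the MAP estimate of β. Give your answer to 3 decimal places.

β̂_MAP = 2.667

log p(β | y) = −Σ(yᵢ − βxᵢ)²/(2·9) − β²/(2·2) + const.
Setting the derivative to zero: Σxᵢ(yᵢ − βxᵢ)/9 − β/2 = 0, so β = Σxᵢyᵢ / (Σxᵢ² + σ²/τ²).
Σxᵢyᵢ = 1·7 + 2·10 + 1·1 = 28; Σxᵢ² = 6; σ²/τ² = 4.5.
β̂_MAP = 28 / (6 + 4.5) = 28/10.5 ≈ 2.667.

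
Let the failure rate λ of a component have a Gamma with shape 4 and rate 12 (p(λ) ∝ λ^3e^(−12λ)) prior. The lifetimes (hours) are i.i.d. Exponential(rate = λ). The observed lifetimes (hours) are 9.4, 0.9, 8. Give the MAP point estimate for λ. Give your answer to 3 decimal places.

λ̂_MAP = 0.198

The Exponential(rate=λ) likelihood is ∝ λ^n e^(−λΣtᵢ). Here n = 3 and Σtᵢ = 9.4 + 0.9 + 8 = 18.3.
Posterior ∝ λ^3e^(−12λ) · λ^3e^(−18.3λ) = λ^6e^(−30.3λ), i.e. Gamma(7, 30.3).
Mode = (a−1)/b = 6/30.3 ≈ 0.198.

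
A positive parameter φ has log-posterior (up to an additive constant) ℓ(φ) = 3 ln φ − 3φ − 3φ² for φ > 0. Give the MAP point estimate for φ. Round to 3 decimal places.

ℓ'(φ) = 3/φ − 3 − 6φ. Setting this to zero and multiplying by φ: 6φ² + 3φ − 3 = 0.
φ = (−3 + √(3² + 4·6·3)) / (2·6) = (−3 + √81) / 12 = (−3 + 9)/12 = 1/2.
ℓ''(φ) = −3/φ² − 6 < 0, confirming a maximum.

φ̂_MAP = 0.500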